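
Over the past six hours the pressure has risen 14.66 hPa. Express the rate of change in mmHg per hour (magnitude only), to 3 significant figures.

1.83 mmHg per hour

14.66 hPa / 6 h × 0.750062 mmHg/hPa = 1.83 mmHg/h.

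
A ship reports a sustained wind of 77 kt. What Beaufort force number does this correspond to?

77 kt lies in the Beaufort 12 band (hurricane force, ≥64 kt).

Beaufort force 12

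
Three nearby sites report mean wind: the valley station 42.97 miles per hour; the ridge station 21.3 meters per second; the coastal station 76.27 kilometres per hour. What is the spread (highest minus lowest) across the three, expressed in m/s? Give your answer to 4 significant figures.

2.091 m/s

the valley station: 42.97 mph = 19.20931 m/s.
the coastal station: 76.27 km/h = 21.18611 m/s.
Spread: 21.30000 − 19.20931 = 2.091 m/s.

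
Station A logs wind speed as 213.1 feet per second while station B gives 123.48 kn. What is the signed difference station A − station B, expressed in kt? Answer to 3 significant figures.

station A: 213.1 ft/s = 126.2583 kt.
Difference: 126.2583 − 123.4800 = 2.78 kt.

2.78 kt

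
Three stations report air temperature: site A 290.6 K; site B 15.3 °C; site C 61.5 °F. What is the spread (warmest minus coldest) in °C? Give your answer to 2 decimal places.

2.15 °C

site A: 290.6 K = 17.450 °C.
site C: 61.5 °F = 16.389 °C.
Spread: 17.450 − 15.300 = 2.150 °C.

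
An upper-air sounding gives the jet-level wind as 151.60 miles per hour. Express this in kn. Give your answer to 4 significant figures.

131.7 kt

1 mph = 0.868976 kt, so 151.60 × 0.868976 = 131.7 kt.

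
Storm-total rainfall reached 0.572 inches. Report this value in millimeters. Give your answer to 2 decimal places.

1 in = 25.4 mm, so 0.572 × 25.4 = 14.53 mm.

14.53 mm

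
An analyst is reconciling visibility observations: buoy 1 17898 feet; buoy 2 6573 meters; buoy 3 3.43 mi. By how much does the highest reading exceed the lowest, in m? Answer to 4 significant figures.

buoy 1: 17898 ft = 5455.31 m.
buoy 3: 3.43 SM = 5520.05 m.
Spread: 6573.00 − 5455.31 = 1118 m.

1118 m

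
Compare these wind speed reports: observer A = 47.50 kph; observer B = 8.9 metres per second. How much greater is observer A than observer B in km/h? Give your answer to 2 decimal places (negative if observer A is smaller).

15.46 km/h

observer B: 8.9 m/s = 32.0400 km/h.
Difference: 47.5000 − 32.0400 = 15.46 km/h.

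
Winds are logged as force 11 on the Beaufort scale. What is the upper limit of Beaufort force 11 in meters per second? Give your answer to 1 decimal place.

32.6 m/s

Beaufort 11 (violent storm) spans 28.5–32.6 m/s.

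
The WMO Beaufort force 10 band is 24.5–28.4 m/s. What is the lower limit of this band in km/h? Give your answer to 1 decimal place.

88.2 km/h

24.5–28.4 m/s × 3.6 = 88.2–102.2 km/h.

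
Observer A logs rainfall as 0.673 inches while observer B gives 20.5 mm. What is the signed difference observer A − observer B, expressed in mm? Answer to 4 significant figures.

-3.406 mm

observer A: 0.673 in = 17.09420 mm.
Difference: 17.09420 − 20.50000 = -3.406 mm.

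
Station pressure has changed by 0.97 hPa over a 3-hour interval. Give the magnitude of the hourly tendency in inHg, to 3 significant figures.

0.00955 inHg per hour

0.97 hPa / 3 h × 0.02953 inHg/hPa = 0.00955 inHg/h.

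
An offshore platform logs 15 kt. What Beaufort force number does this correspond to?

15 kt lies in the Beaufort 4 band (moderate breeze, 11–16 kt).

Beaufort force 4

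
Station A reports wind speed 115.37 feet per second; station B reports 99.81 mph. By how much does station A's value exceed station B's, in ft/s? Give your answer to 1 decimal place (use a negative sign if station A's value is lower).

station B: 99.81 mph = 146.388 ft/s.
Difference: 115.370 − 146.388 = -31.0 ft/s.

-31.0 ft/s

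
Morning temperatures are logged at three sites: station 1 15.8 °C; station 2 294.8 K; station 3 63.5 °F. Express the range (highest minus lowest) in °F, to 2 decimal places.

10.53 °F

station 2: 294.8 K = 21.650 °C.
station 3: 63.5 °F = 17.500 °C.
Spread: 21.650 − 15.800 = 5.850 °C = 10.53 °F.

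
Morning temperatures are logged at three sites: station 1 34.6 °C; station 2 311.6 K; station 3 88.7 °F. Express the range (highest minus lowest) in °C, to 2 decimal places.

6.95 °C

station 2: 311.6 K = 38.450 °C.
station 3: 88.7 °F = 31.500 °C.
Spread: 38.450 − 31.500 = 6.950 °C.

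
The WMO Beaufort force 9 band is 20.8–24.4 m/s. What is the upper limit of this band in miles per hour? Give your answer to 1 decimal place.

54.6 mph

20.8–24.4 m/s × 2.237 = 46.5–54.6 mph.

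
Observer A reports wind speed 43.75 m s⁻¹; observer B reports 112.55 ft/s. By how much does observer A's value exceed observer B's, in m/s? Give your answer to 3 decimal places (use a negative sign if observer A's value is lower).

observer B: 112.55 ft/s = 34.30524 m/s.
Difference: 43.75000 − 34.30524 = 9.445 m/s.

9.445 m/s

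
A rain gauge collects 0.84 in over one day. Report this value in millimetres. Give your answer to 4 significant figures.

1 in = 25.4 mm, so 0.84 × 25.4 = 21.34 mm.

21.34 mm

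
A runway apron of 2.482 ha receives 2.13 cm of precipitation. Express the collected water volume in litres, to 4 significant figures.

528700 litres

Depth: 2.13 cm × 10 = 21.3 mm.
Area: 2.482 ha = 24820 m².
1 mm over 1 m² is 1 L, so volume = 21.3 × 24820 = 528666 L ≈ 528700 L.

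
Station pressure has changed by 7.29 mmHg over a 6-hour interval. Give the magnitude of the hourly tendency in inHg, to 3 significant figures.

0.0478 inHg per hour

7.29 mmHg / 6 h × 0.0393701 inHg/mmHg = 0.0478 inHg/h.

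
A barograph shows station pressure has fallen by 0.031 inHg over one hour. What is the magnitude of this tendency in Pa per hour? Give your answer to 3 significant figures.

0.031 inHg / 1 h × 3386.39 Pa/inHg = 105 Pa/h.

105 Pa per hour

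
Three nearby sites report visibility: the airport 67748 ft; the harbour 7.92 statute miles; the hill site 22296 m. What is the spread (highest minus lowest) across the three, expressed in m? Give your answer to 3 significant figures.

the airport: 67748 ft = 20649.59 m.
the harbour: 7.92 SM = 12746.00 m.
Spread: 22296.00 − 12746.00 = 9550 m.

9550 m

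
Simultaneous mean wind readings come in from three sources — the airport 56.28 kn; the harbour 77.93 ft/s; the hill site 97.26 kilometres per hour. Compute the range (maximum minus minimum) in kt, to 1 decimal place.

the harbour: 77.93 ft/s = 46.172 kt.
the hill site: 97.26 km/h = 52.516 kt.
Spread: 56.280 − 46.172 = 10.1 kt.

10.1 kt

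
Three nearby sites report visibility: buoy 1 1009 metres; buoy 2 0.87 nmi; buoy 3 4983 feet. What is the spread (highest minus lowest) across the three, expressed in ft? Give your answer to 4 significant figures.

1976 ft

buoy 1: 1009 m = 3310.37 ft.
buoy 2: 0.87 nmi = 5286.22 ft.
Spread: 5286.22 − 3310.37 = 1976 ft.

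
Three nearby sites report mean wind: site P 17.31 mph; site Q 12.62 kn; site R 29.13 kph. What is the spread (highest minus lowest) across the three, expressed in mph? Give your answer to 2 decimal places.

3.58 mph

site Q: 12.62 kt = 14.5228 mph.
site R: 29.13 km/h = 18.1005 mph.
Spread: 18.1005 − 14.5228 = 3.58 mph.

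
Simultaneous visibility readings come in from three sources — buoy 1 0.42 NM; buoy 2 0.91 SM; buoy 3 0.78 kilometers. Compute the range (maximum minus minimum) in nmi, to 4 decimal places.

0.3708 nmi

buoy 2: 0.91 SM = 0.790768 nmi.
buoy 3: 0.78 km = 0.421166 nmi.
Spread: 0.790768 − 0.420000 = 0.3708 nmi.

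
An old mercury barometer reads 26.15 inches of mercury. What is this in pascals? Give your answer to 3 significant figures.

1 inHg = 3386.39 Pa, so 26.15 × 3386.39 = 88600 Pa.

88600 Pa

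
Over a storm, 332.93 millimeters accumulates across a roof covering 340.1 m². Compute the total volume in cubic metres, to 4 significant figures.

1 mm over 1 m² is 1 L, so volume = 332.93 × 340.1 = 113229.49 L = 113.2 m³.

113.2 cubic metres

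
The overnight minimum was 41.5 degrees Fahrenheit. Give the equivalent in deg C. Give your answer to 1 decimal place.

5.3 °C

°C = (°F − 32) × 5/9 = (41.5 − 32) / 1.8 = 5.3 °C.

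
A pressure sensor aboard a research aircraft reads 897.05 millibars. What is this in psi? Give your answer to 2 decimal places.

1 mb = 0.0145038 psi, so 897.05 × 0.0145038 = 13.01 psi.

13.01 psi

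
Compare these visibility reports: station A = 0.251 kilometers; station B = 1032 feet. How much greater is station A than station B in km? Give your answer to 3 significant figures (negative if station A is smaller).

station B: 1032 ft = 0.314554 km.
Difference: 0.251000 − 0.314554 = -0.0636 km.

-0.0636 km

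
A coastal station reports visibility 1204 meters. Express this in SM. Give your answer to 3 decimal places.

1 m = 0.000621371 SM, so 1204 × 0.000621371 = 0.748 SM.

0.748 SM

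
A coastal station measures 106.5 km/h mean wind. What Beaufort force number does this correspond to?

106.5 km/h = 29.6 m/s, which is Beaufort 11 (violent storm, 28.5–32.6 m/s).

Beaufort force 11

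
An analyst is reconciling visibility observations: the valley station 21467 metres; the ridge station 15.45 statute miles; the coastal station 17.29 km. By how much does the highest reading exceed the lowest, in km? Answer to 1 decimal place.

the valley station: 21467 m = 21.467 km.
the ridge station: 15.45 SM = 24.864 km.
Spread: 24.864 − 17.290 = 7.6 km.

7.6 km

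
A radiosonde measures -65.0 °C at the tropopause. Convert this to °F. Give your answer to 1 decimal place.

-85.0 °F

°F = °C × 9/5 + 32 = -65.0 × 1.8 + 32 = -85.0 °F.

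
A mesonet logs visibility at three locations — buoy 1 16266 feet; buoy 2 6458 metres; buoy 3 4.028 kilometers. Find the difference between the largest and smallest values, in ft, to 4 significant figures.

buoy 2: 6458 m = 21187.66 ft.
buoy 3: 4.028 km = 13215.22 ft.
Spread: 21187.66 − 13215.22 = 7972 ft.

7972 ft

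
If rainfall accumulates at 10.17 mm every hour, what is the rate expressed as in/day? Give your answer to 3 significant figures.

10.17 mm/hour × 0.0393701 in/mm × 24 hour/day = 9.61 in/day.

9.61 in/day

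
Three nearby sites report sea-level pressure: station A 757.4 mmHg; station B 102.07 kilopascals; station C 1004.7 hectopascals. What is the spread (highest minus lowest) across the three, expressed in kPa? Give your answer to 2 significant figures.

station A: 757.4 mmHg = 100.978 kPa.
station C: 1004.7 hPa = 100.470 kPa.
Spread: 102.070 − 100.470 = 1.6 kPa.

1.6 kPa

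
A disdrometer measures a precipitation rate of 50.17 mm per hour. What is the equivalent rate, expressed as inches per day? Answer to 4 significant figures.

47.40 in/day

50.17 mm/hour × 0.0393701 in/mm × 24 hour/day = 47.40 in/day.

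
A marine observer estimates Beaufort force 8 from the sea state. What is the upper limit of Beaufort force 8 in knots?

40 kt

Beaufort 8 (gale) spans 34–40 knots.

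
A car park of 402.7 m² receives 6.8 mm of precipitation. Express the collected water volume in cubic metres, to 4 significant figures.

1 mm over 1 m² is 1 L, so volume = 6.8 × 402.7 = 2738.36 L = 2.738 m³.

2.738 cubic metres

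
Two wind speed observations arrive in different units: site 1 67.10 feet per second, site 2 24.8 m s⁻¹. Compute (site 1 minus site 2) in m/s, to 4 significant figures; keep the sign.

site 1: 67.10 ft/s = 20.45208 m/s.
Difference: 20.45208 − 24.80000 = -4.348 m/s.

-4.348 m/s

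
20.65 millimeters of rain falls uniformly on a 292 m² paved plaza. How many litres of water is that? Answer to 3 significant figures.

1 mm over 1 m² is 1 L, so volume = 20.65 × 292 = 6029.8 L ≈ 6030 L.

6030 litres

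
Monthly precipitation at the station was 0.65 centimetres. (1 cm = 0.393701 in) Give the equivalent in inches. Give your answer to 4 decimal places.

1 cm = 0.393701 in, so 0.65 × 0.393701 = 0.2559 in.

0.2559 in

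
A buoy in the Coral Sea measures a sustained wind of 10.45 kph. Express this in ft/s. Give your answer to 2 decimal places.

1 km/h = 0.911344 ft/s, so 10.45 × 0.911344 = 9.52 ft/s.

9.52 ft/s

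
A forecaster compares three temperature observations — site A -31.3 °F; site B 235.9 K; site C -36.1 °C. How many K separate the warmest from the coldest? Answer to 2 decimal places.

site A: -31.3 °F = -35.167 °C.
site B: 235.9 K = -37.250 °C.
Spread: (-35.167) − (-37.250) = 2.083 °C.

2.08 K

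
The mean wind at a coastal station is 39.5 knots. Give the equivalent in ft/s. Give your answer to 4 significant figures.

66.67 ft/s

1 kt = 1.68781 ft/s, so 39.5 × 1.68781 = 66.67 ft/s.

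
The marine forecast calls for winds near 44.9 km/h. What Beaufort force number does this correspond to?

44.9 km/h = 12.5 m/s, which is Beaufort 6 (strong breeze, 10.8–13.8 m/s).

Beaufort force 6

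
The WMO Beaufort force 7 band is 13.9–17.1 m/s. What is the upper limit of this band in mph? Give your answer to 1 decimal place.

13.9–17.1 m/s × 2.237 = 31.1–38.3 mph.

38.3 mph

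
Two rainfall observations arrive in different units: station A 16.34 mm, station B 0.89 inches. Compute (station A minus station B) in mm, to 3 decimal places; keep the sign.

-6.266 mm

station B: 0.89 in = 22.60600 mm.
Difference: 16.34000 − 22.60600 = -6.266 mm.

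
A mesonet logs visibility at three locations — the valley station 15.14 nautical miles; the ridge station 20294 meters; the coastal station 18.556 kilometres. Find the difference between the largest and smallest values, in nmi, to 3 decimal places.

the ridge station: 20294 m = 10.95788 nmi.
the coastal station: 18.556 km = 10.01944 nmi.
Spread: 15.14000 − 10.01944 = 5.121 nmi.

5.121 nmi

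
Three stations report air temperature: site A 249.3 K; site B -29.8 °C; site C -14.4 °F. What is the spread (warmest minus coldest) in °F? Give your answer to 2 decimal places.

site A: 249.3 K = -23.850 °C.
site C: -14.4 °F = -25.778 °C.
Spread: (-23.850) − (-29.800) = 5.950 °C = 10.71 °F.

10.71 °F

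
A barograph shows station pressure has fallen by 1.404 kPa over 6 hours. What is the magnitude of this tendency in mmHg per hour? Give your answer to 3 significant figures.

1.404 kPa / 6 h × 7.50062 mmHg/kPa = 1.76 mmHg/h.

1.76 mmHg per hour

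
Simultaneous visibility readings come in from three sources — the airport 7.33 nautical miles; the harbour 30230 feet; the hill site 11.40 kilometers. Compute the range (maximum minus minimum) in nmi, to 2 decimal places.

the harbour: 30230 ft = 4.9752 nmi.
the hill site: 11.40 km = 6.1555 nmi.
Spread: 7.3300 − 4.9752 = 2.35 nmi.

2.35 nmi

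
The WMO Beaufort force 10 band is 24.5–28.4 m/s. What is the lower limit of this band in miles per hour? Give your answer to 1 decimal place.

24.5–28.4 m/s × 2.237 = 54.8–63.5 mph.

54.8 mph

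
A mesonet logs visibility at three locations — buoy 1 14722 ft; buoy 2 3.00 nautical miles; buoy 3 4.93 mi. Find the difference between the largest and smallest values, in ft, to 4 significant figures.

buoy 2: 3.00 nmi = 18228.35 ft.
buoy 3: 4.93 SM = 26030.40 ft.
Spread: 26030.40 − 14722.00 = 11310 ft.

11310 ft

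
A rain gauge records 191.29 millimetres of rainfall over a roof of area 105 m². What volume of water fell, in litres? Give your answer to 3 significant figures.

1 mm over 1 m² is 1 L, so volume = 191.29 × 105 = 20085.45 L ≈ 20100 L.

20100 litres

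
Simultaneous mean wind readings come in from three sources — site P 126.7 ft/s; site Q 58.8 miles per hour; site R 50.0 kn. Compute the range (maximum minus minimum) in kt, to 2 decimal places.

25.07 kt

site P: 126.7 ft/s = 75.0677 kt.
site Q: 58.8 mph = 51.0958 kt.
Spread: 75.0677 − 50.0000 = 25.07 kt.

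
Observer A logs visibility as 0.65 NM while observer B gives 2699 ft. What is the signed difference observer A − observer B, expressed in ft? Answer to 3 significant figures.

1250 ft

observer A: 0.65 nmi = 3949.48 ft.
Difference: 3949.48 − 2699.00 = 1250 ft.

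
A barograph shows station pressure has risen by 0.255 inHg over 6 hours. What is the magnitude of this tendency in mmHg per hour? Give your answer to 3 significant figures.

1.08 mmHg per hour

0.255 inHg / 6 h × 25.4 mmHg/inHg = 1.08 mmHg/h.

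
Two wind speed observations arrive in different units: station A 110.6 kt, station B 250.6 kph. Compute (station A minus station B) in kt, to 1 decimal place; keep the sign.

-24.7 kt

station B: 250.6 km/h = 135.313 kt.
Difference: 110.600 − 135.313 = -24.7 kt.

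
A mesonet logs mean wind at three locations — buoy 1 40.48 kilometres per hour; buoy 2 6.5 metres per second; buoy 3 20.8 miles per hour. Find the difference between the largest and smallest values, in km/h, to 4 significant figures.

buoy 2: 6.5 m/s = 23.4000 km/h.
buoy 3: 20.8 mph = 33.4744 km/h.
Spread: 40.4800 − 23.4000 = 17.08 km/h.

17.08 km/h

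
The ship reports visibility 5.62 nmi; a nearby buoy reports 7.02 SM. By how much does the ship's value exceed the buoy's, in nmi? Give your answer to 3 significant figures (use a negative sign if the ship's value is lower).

the buoy: 7.02 SM = 6.10021 nmi.
Difference: 5.62000 − 6.10021 = -0.480 nmi.

-0.480 nmi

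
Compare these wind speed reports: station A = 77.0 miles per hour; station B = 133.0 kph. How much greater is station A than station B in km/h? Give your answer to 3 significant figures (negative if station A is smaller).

station A: 77.0 mph = 123.9195 km/h.
Difference: 123.9195 − 133.0000 = -9.08 km/h.

-9.08 km/h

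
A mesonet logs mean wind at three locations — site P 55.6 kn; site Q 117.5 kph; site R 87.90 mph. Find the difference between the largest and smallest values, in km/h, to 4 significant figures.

38.49 km/h

site P: 55.6 kt = 102.9712 km/h.
site R: 87.90 mph = 141.4613 km/h.
Spread: 141.4613 − 102.9712 = 38.49 km/h.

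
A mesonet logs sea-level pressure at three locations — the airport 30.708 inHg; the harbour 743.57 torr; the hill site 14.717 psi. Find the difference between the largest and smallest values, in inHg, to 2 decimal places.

the harbour: 743.57 mmHg = 29.2744 inHg.
the hill site: 14.717 psi = 29.9641 inHg.
Spread: 30.7080 − 29.2744 = 1.43 inHg.

1.43 inHg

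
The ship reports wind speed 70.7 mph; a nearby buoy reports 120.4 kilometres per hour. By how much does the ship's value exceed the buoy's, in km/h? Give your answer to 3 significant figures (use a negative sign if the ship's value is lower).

the ship: 70.7 mph = 113.7806 km/h.
Difference: 113.7806 − 120.4000 = -6.62 km/h.

-6.62 km/h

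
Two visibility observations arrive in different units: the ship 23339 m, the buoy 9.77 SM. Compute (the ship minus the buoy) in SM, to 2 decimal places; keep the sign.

4.73 SM

the ship: 23339 m = 14.5022 SM.
Difference: 14.5022 − 9.7700 = 4.73 SM.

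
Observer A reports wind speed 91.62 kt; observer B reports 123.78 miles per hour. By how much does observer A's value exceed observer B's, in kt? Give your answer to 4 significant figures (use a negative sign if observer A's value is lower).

observer B: 123.78 mph = 107.5619 kt.
Difference: 91.6200 − 107.5619 = -15.94 kt.

-15.94 kt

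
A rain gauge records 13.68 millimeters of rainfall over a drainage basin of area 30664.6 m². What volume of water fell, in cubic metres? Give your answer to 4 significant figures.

1 mm over 1 m² is 1 L, so volume = 13.68 × 30664.6 = 419491.73 L = 419.5 m³.

419.5 cubic metres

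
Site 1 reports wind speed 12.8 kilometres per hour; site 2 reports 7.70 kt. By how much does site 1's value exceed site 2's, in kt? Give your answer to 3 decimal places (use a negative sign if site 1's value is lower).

site 1: 12.8 km/h = 6.91145 kt.
Difference: 6.91145 − 7.70000 = -0.789 kt.

-0.789 kt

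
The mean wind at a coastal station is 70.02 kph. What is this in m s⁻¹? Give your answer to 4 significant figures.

1 km/h = 0.277778 m/s, so 70.02 × 0.277778 = 19.45 m/s.

19.45 m/s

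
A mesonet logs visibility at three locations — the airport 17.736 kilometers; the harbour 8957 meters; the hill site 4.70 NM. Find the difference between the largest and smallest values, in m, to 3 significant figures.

the airport: 17.736 km = 17736.00 m.
the hill site: 4.70 nmi = 8704.40 m.
Spread: 17736.00 − 8704.40 = 9030 m.

9030 m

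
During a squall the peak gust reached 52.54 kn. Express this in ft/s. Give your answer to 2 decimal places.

1 kt = 1.68781 ft/s, so 52.54 × 1.68781 = 88.68 ft/s.

88.68 ft/s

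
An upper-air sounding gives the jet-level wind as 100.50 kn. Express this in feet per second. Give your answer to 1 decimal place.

1 kt = 1.68781 ft/s, so 100.50 × 1.68781 = 169.6 ft/s.

169.6 ft/s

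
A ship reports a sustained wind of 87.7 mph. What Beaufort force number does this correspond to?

Beaufort force 12

87.7 mph = 39.2 m/s, which is Beaufort 12 (hurricane force, ≥32.7 m/s).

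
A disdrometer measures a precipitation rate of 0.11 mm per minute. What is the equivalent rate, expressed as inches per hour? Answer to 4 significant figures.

0.11 mm/minute × 0.0393701 in/mm × 60 minute/hour = 0.2598 in/hour.

0.2598 in/hour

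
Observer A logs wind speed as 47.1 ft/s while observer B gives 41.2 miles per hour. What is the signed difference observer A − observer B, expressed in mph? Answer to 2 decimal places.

-9.09 mph

observer A: 47.1 ft/s = 32.1136 mph.
Difference: 32.1136 − 41.2000 = -9.09 mph.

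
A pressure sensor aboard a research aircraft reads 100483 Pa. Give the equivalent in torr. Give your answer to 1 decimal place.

1 Pa = 0.00750062 mmHg, so 100483 × 0.00750062 = 753.7 mmHg.

753.7 mmHg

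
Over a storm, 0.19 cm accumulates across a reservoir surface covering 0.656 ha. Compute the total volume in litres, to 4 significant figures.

12460 litres

Depth: 0.19 cm × 10 = 1.9 mm.
Area: 0.656 ha = 6560 m².
1 mm over 1 m² is 1 L, so volume = 1.9 × 6560 = 12464 L ≈ 12460 L.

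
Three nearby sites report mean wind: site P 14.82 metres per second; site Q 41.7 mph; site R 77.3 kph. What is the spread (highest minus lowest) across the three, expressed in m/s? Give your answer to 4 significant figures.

6.652 m/s

site Q: 41.7 mph = 18.64157 m/s.
site R: 77.3 km/h = 21.47222 m/s.
Spread: 21.47222 − 14.82000 = 6.652 m/s.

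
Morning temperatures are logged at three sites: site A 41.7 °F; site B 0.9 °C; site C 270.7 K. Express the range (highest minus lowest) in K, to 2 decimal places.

7.84 K

site A: 41.7 °F = 5.389 °C.
site C: 270.7 K = -2.450 °C.
Spread: 5.389 − (-2.450) = 7.839 °C.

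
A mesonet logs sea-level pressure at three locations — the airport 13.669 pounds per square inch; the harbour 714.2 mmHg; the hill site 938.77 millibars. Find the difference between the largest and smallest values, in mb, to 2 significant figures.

13 mb

the airport: 13.669 psi = 942.44 mb.
the harbour: 714.2 mmHg = 952.19 mb.
Spread: 952.19 − 938.77 = 13 mb.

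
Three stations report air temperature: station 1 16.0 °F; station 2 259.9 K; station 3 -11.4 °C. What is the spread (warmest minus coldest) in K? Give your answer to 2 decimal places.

4.36 K

station 1: 16.0 °F = -8.889 °C.
station 2: 259.9 K = -13.250 °C.
Spread: (-8.889) − (-13.250) = 4.361 °C.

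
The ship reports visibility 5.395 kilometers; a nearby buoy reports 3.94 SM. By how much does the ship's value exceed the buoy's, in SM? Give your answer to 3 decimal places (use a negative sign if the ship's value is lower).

the ship: 5.395 km = 3.35230 SM.
Difference: 3.35230 − 3.94000 = -0.588 SM.

-0.588 SM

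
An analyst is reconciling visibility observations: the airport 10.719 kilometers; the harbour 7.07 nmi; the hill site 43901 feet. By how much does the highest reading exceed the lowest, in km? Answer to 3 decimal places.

2.662 km

the harbour: 7.07 nmi = 13.09364 km.
the hill site: 43901 ft = 13.38102 km.
Spread: 13.38102 − 10.71900 = 2.662 km.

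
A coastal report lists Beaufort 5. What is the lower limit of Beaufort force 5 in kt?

17 kt

Beaufort 5 (fresh breeze) spans 17–21 knots.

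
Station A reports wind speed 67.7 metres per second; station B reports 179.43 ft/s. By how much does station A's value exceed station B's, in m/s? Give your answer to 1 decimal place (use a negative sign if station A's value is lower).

station B: 179.43 ft/s = 54.690 m/s.
Difference: 67.700 − 54.690 = 13.0 m/s.

13.0 m/s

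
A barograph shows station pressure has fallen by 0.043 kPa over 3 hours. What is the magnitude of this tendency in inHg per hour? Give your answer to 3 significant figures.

0.00423 inHg per hour

0.043 kPa / 3 h × 0.2953 inHg/kPa = 0.00423 inHg/h.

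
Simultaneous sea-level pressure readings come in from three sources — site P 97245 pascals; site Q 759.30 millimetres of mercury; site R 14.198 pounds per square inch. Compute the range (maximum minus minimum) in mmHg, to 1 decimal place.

site P: 97245 Pa = 729.397 mmHg.
site R: 14.198 psi = 734.249 mmHg.
Spread: 759.300 − 729.397 = 29.9 mmHg.

29.9 mmHg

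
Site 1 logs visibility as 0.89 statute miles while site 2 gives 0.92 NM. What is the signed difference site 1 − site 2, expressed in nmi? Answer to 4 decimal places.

site 1: 0.89 SM = 0.773389 nmi.
Difference: 0.773389 − 0.920000 = -0.1466 nmi.

-0.1466 nmi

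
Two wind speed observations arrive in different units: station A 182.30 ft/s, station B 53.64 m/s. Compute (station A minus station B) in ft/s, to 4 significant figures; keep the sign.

6.316 ft/s

station B: 53.64 m/s = 175.98425 ft/s.
Difference: 182.30000 − 175.98425 = 6.316 ft/s.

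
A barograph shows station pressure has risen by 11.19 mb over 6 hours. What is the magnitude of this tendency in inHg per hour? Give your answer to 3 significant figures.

11.19 mb / 6 h × 0.02953 inHg/mb = 0.0551 inHg/h.

0.0551 inHg per hour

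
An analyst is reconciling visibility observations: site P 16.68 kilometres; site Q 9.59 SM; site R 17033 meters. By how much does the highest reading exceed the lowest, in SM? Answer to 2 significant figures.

0.99 SM

site P: 16.68 km = 10.3645 SM.
site R: 17033 m = 10.5838 SM.
Spread: 10.5838 − 9.5900 = 0.99 SM.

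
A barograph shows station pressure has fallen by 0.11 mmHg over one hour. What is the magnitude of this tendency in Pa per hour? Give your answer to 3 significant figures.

14.7 Pa per hour

0.11 mmHg / 1 h × 133.322 Pa/mmHg = 14.7 Pa/h.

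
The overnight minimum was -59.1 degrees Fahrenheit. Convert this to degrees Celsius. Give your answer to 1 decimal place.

-50.6 °C

°C = (°F − 32) × 5/9 = (-59.1 − 32) / 1.8 = -50.6 °C.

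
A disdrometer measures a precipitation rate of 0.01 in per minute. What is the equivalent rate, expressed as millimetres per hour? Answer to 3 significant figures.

15.2 mm/hour

0.01 in/minute × 25.4 mm/in × 60 minute/hour = 15.2 mm/hour.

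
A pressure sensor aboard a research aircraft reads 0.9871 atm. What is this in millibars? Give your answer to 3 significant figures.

1 atm = 1013.25 mb, so 0.9871 × 1013.25 = 1000 mb.

1000 mb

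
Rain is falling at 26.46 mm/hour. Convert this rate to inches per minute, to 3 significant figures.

26.46 mm/hour × 0.0393701 in/mm × 0.0166667 hour/minute = 0.0174 in/minute.

0.0174 in/minute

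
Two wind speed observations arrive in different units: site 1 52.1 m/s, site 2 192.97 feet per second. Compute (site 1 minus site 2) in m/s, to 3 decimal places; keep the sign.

-6.717 m/s

site 2: 192.97 ft/s = 58.81726 m/s.
Difference: 52.10000 − 58.81726 = -6.717 m/s.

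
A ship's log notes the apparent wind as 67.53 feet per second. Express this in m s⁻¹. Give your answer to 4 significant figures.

1 ft/s = 0.3048 m/s, so 67.53 × 0.3048 = 20.58 m/s.

20.58 m/s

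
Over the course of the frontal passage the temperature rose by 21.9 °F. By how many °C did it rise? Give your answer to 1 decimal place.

12.2 °C

Converting a difference, only the 9/5 scale factor applies: Δ°C = 21.9 × 0.5556 = 12.2 °C.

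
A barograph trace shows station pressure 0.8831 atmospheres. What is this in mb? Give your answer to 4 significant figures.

894.8 mb

1 atm = 1013.25 mb, so 0.8831 × 1013.25 = 894.8 mb.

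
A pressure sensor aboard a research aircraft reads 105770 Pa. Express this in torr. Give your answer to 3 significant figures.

1 Pa = 0.00750062 mmHg, so 105770 × 0.00750062 = 793 mmHg.

793 mmHg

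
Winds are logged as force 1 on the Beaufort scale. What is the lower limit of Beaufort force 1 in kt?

1 kt

Beaufort 1 (light air) spans 1–3 knots.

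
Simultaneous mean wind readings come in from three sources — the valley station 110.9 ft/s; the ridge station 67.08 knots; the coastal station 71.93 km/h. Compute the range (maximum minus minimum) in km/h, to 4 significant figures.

the valley station: 110.9 ft/s = 121.6884 km/h.
the ridge station: 67.08 kt = 124.2322 km/h.
Spread: 124.2322 − 71.9300 = 52.30 km/h.

52.30 km/h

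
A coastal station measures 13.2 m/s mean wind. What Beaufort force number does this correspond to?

13.2 m/s lies in the Beaufort 6 band (strong breeze, 10.8–13.8 m/s).

Beaufort force 6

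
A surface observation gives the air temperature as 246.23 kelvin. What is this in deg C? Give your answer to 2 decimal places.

°C = 246.23 − 273.15 = -26.92 °C.

-26.92 °C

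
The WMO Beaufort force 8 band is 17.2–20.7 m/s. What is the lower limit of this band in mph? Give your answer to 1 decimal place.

17.2–20.7 m/s × 2.237 = 38.5–46.3 mph.

38.5 mph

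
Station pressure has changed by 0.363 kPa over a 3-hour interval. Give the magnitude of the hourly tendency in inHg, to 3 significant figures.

0.0357 inHg per hour

0.363 kPa / 3 h × 0.2953 inHg/kPa = 0.0357 inHg/h.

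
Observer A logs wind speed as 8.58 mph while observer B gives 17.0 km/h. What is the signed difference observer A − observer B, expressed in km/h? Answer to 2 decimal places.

observer A: 8.58 mph = 13.8082 km/h.
Difference: 13.8082 − 17.0000 = -3.19 km/h.

-3.19 km/h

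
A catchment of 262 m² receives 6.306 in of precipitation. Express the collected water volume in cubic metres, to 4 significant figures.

Depth: 6.306 in × 25.4 = 160.1724 mm.
1 mm over 1 m² is 1 L, so volume = 160.1724 × 262 = 41965.169 L = 41.97 m³.

41.97 cubic metres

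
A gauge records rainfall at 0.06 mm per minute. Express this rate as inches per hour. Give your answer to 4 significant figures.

0.06 mm/minute × 0.0393701 in/mm × 60 minute/hour = 0.1417 in/hour.

0.1417 in/hour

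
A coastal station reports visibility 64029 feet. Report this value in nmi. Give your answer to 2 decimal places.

10.54 nmi

1 ft = 0.000164579 nmi, so 64029 × 0.000164579 = 10.54 nmi.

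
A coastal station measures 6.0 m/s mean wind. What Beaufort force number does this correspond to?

6.0 m/s lies in the Beaufort 4 band (moderate breeze, 5.5–7.9 m/s).

Beaufort force 4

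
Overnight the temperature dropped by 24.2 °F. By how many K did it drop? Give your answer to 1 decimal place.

13.4 K

Converting a difference, only the 9/5 scale factor applies: ΔK = 24.2 × 0.5556 = 13.4 K.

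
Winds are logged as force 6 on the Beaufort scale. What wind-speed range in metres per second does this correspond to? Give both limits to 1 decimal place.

10.8 to 13.8 m/s

Beaufort 6 (strong breeze) spans 10.8–13.8 m/s.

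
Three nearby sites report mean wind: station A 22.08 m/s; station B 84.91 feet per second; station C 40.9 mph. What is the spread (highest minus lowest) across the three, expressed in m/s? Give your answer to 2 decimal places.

station B: 84.91 ft/s = 25.8806 m/s.
station C: 40.9 mph = 18.2839 m/s.
Spread: 25.8806 − 18.2839 = 7.60 m/s.

7.60 m/s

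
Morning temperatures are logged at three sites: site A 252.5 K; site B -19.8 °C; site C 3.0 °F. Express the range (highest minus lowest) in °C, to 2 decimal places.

site A: 252.5 K = -20.650 °C.
site C: 3.0 °F = -16.111 °C.
Spread: (-16.111) − (-20.650) = 4.539 °C.

4.54 °C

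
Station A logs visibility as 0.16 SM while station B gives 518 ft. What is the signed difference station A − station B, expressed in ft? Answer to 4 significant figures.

326.8 ft

station A: 0.16 SM = 844.800 ft.
Difference: 844.800 − 518.000 = 326.8 ft.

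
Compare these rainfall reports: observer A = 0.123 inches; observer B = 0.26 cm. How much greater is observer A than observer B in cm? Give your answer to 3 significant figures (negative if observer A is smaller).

observer A: 0.123 in = 0.312420 cm.
Difference: 0.312420 − 0.260000 = 0.0524 cm.

0.0524 cm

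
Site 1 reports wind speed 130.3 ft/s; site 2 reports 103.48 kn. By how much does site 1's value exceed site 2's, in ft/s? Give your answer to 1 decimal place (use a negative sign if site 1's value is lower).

site 2: 103.48 kt = 174.655 ft/s.
Difference: 130.300 − 174.655 = -44.4 ft/s.

-44.4 ft/s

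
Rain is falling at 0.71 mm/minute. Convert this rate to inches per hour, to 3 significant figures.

0.71 mm/minute × 0.0393701 in/mm × 60 minute/hour = 1.68 in/hour.

1.68 in/hour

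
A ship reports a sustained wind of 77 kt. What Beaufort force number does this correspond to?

77 kt lies in the Beaufort 12 band (hurricane force, ≥64 kt).

Beaufort force 12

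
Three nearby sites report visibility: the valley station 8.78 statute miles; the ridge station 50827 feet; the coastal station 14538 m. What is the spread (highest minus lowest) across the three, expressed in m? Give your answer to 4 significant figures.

the valley station: 8.78 SM = 14130.04 m.
the ridge station: 50827 ft = 15492.07 m.
Spread: 15492.07 − 14130.04 = 1362 m.

1362 m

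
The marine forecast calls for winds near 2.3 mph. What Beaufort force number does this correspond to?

Beaufort force 1

2.3 mph = 1.0 m/s, which is Beaufort 1 (light air, 0.3–1.5 m/s).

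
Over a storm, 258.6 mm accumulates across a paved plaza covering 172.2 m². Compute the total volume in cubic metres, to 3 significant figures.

1 mm over 1 m² is 1 L, so volume = 258.6 × 172.2 = 44530.92 L = 44.5 m³.

44.5 cubic metres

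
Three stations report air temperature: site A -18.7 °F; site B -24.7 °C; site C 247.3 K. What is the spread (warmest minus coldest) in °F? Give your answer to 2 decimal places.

6.24 °F

site A: -18.7 °F = -28.167 °C.
site C: 247.3 K = -25.850 °C.
Spread: (-24.700) − (-28.167) = 3.467 °C = 6.24 °F.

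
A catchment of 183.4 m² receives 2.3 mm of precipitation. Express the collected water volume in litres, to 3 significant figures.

1 mm over 1 m² is 1 L, so volume = 2.3 × 183.4 = 421.82 L ≈ 422 L.

422 litres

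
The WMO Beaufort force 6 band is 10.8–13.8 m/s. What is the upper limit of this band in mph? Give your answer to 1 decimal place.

10.8–13.8 m/s × 2.237 = 24.2–30.9 mph.

30.9 mph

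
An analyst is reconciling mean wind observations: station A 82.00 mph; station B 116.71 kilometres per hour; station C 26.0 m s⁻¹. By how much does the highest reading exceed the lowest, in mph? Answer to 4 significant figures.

23.84 mph

station B: 116.71 km/h = 72.5202 mph.
station C: 26.0 m/s = 58.1603 mph.
Spread: 82.0000 − 58.1603 = 23.84 mph.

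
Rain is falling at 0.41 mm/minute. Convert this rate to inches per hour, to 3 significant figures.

0.969 in/hour

0.41 mm/minute × 0.0393701 in/mm × 60 minute/hour = 0.969 in/hour.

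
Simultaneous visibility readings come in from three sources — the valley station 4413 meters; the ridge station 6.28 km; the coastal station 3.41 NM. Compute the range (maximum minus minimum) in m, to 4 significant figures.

the ridge station: 6.28 km = 6280.00 m.
the coastal station: 3.41 nmi = 6315.32 m.
Spread: 6315.32 − 4413.00 = 1902 m.

1902 m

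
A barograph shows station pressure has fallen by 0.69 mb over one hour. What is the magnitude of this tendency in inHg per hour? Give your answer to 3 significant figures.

0.0204 inHg per hour

0.69 mb / 1 h × 0.02953 inHg/mb = 0.0204 inHg/h.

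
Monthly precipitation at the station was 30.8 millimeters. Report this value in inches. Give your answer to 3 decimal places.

1 mm = 0.0393701 in, so 30.8 × 0.0393701 = 1.213 in.

1.213 in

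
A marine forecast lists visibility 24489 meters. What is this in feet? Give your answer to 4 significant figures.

1 m = 3.28084 ft, so 24489 × 3.28084 = 80340 ft.

80340 ft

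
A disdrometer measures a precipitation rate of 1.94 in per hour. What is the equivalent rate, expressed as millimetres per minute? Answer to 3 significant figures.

0.821 mm/minute

1.94 in/hour × 25.4 mm/in × 0.0166667 hour/minute = 0.821 mm/minute.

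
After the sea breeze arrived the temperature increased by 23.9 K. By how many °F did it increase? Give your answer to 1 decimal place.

43.0 °F

A change of 1 °C equals a change of 1.8 °F: Δ°F = 23.9 × 1.8 = 43.0 °F.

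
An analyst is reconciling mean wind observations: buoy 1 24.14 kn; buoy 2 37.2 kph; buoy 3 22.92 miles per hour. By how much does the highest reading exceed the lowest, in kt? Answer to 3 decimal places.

buoy 2: 37.2 km/h = 20.08639 kt.
buoy 3: 22.92 mph = 19.91694 kt.
Spread: 24.14000 − 19.91694 = 4.223 kt.

4.223 kt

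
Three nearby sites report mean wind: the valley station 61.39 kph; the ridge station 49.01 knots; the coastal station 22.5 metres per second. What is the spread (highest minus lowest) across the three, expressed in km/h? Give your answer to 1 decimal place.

the ridge station: 49.01 kt = 90.767 km/h.
the coastal station: 22.5 m/s = 81.000 km/h.
Spread: 90.767 − 61.390 = 29.4 km/h.

29.4 km/h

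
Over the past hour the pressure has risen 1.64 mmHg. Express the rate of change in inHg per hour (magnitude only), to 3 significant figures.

1.64 mmHg / 1 h × 0.0393701 inHg/mmHg = 0.0646 inHg/h.

0.0646 inHg per hour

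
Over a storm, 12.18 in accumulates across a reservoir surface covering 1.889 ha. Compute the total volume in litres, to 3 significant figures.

5840000 litres

Depth: 12.18 in × 25.4 = 309.372 mm.
Area: 1.889 ha = 18890 m².
1 mm over 1 m² is 1 L, so volume = 309.372 × 18890 = 5844037.1 L ≈ 5840000 L.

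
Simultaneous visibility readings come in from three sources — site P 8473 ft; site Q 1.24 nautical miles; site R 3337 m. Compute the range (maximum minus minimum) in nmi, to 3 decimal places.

site P: 8473 ft = 1.39448 nmi.
site R: 3337 m = 1.80184 nmi.
Spread: 1.80184 − 1.24000 = 0.562 nmi.

0.562 nmi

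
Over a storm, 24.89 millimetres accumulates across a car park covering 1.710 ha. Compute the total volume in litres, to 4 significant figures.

425600 litres

Area: 1.710 ha = 17100 m².
1 mm over 1 m² is 1 L, so volume = 24.89 × 17100 = 425619 L ≈ 425600 L.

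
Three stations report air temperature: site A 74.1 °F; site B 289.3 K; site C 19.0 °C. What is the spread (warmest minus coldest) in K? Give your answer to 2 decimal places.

site A: 74.1 °F = 23.389 °C.
site B: 289.3 K = 16.150 °C.
Spread: 23.389 − 16.150 = 7.239 °C.

7.24 K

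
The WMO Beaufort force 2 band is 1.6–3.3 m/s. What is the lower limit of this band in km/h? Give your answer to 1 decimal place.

5.8 km/h

1.6–3.3 m/s × 3.6 = 5.8–11.9 km/h.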